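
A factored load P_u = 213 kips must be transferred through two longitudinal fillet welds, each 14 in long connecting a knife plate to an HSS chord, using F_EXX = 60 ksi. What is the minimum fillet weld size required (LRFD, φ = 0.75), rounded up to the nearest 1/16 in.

Total weld length L = 28 in.
Required throat t_e = P_u / (φ × 0.6 F_EXX × L) = 213 / (0.75 × 0.6 × 60 × 28) = 0.2817 in.
Required leg w = t_e / 0.707 = 0.3985 in → use 7/16 in.

w = 7/16 in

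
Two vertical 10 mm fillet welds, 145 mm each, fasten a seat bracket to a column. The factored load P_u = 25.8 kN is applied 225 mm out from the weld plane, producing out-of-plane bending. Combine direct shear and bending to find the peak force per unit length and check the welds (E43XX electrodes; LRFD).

f_max ≈ 833 N/mm; adequate

E43XX → F_EXX = 430 MPa.
L_w = 2 × 145 = 290 mm; section modulus (unit throat) S = 2 × L²/6 = 7008 mm².
Direct shear f_v = P/L_w = 25.8×10³/290 = 88.97 N/mm.
Moment M = P × e = 25.8×10³ × 225 = 5805000 N·mm; bending f_b = M/S = 828.3 N/mm.
f_max = √(f_v² + f_b²) = √(88.97² + 828.3²) = 833.1 N/mm.
φr_n = 0.75 × 0.6 × 430 × (0.707 × 10) = 1368 N/mm → adequate.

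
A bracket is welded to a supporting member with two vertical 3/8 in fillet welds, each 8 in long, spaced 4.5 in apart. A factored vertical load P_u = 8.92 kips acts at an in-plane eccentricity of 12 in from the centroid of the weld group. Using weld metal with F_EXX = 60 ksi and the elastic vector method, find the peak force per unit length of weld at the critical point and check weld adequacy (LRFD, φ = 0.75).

f_max ≈ 3.26 kip/in; adequate

Total weld length L_w = 16 in. Treat welds as unit-width lines.
Polar moment about centroid: J = 2[d³/12 + d(b/2)²] = 2[8³/12 + 8×2.25²] = 166.3 in³.
Direct shear f_v = P/L_w = 8.92 / 16 = 0.5575 kip/in (vertical).
Torsion M = P·e = 8.92 × 12 = 107.04 kip·in.
Critical point at (x, y) = (2.25, 4) from centroid. f_tx = M·y/J = 2.574 kip/in; f_ty = M·x/J = 1.448 kip/in.
Resultant f_max = √[f_tx² + (f_v + f_ty)²] = √[2.574² + (0.5575 + 1.448)²] = 3.263 kip/in.
Capacity per unit length: φr_n = 0.75 × 0.6 × 60 × (0.707 × 0.375) = 7.158 kip/in.
3.263 ≤ 7.158 → adequate.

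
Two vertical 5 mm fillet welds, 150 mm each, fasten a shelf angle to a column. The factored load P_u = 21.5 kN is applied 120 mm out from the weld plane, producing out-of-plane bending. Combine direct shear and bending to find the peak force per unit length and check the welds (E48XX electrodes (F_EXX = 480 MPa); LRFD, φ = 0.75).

L_w = 2 × 150 = 300 mm; section modulus (unit throat) S = 2 × L²/6 = 7500 mm².
Direct shear f_v = P/L_w = 21.5×10³/300 = 71.67 N/mm.
Moment M = P × e = 21.5×10³ × 120 = 2580000 N·mm; bending f_b = M/S = 344 N/mm.
f_max = √(f_v² + f_b²) = √(71.67² + 344²) = 351.4 N/mm.
φr_n = 0.75 × 0.6 × 480 × (0.707 × 5) = 763.6 N/mm → adequate.

f_max ≈ 351 N/mm; adequate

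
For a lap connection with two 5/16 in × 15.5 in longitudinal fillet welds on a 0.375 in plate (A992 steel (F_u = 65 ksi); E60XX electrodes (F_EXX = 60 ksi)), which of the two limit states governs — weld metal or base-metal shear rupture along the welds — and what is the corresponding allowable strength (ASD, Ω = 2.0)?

R_n/Ω ≈ 123 kip (weld metal governs)

t_e = 0.707 × 0.3125 = 0.2209 in; L = 31 in.
Weld metal: R_n/Ω = (1/2.0) × 0.6 × 60 × 0.2209 × 31 = 123.3 kip.
Base metal (shear rupture): R_n/Ω = (1/2.0) × 0.6 × 65 × 0.375 × 31 = 226.7 kip.
Governing: weld metal.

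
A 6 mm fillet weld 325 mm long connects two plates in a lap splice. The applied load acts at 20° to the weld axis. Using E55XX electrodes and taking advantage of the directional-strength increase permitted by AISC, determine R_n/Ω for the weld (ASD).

E55XX → F_EXX = 550 MPa.
t_e = 0.707 × 6 = 4.242 mm; A_we = 4.242 × 325 = 1379 mm².
Directional factor: 1.0 + 0.5 sin^1.5(20°) = 1.1.
F_nw = 0.6 × 550 × 1.1 = 363 MPa.
R_n/Ω = (363 × 1379) / 2.0 × 10⁻³ = 250.2 kN.

R_n/Ω ≈ 250 kN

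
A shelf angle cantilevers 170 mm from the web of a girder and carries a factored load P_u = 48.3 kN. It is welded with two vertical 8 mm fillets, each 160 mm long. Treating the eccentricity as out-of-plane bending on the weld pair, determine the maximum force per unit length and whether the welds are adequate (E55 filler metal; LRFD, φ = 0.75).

E55XX → F_EXX = 550 MPa.
L_w = 2 × 160 = 320 mm; section modulus (unit throat) S = 2 × L²/6 = 8533 mm².
Direct shear f_v = P/L_w = 48.3×10³/320 = 150.9 N/mm.
Moment M = P × e = 48.3×10³ × 170 = 8211000 N·mm; bending f_b = M/S = 962.2 N/mm.
f_max = √(f_v² + f_b²) = √(150.9² + 962.2²) = 974 N/mm.
φr_n = 0.75 × 0.6 × 550 × (0.707 × 8) = 1400 N/mm → adequate.

f_max ≈ 974 N/mm; adequate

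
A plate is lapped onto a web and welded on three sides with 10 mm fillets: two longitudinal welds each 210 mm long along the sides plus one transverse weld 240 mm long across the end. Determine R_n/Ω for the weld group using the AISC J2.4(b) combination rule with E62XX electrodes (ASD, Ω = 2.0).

R_n/Ω ≈ 943 kN

E62XX → F_EXX = 620 MPa.
t_e = 0.707 × 10 = 7.07 mm.
R_nwl = 0.6 × 620 × 7.07 × 420 × 10⁻³ = 1105 kN (longitudinal, 2 welds).
R_nwt = 0.6 × 620 × 7.07 × 240 × 10⁻³ = 631.2 kN (transverse, base value).
(i) R_nwl + R_nwt = 1736 kN; (ii) 0.85 R_nwl + 1.5 R_nwt = 1886 kN.
R_n = max = 1886 kN [governs: (ii)]; R_n/Ω = 942.9 kN.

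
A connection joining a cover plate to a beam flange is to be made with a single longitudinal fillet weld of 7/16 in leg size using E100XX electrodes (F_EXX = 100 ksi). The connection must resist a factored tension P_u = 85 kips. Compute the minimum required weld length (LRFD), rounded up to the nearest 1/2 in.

L = 6.5 in

Throat t_e = 0.707 × 0.4375 = 0.3093 in.
φr_n = 0.75 × 0.6 × 100 × 0.3093 = 13.92 kips/in.
L_req = P_u / φr_n = 85 / 13.92 = 6.107 in total.
Round up → use L = 6.5 in.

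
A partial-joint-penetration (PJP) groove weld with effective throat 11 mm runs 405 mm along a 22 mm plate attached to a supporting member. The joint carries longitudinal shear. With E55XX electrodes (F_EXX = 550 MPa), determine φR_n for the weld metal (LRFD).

φR_n ≈ 1100 kN

Effective throat (given) t_e = 11 mm.
A_we = 11 × 405 = 4455 mm².
F_nw = 0.6 F_EXX = 330 MPa.
φR_n = 0.75 × 330 × 4455 × 10⁻³ = 1103 kN.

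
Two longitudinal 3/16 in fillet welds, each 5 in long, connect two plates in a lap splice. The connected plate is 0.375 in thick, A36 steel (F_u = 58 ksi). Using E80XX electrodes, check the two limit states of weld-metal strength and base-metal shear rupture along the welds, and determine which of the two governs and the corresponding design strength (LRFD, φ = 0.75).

E80XX → F_EXX = 80 ksi.
t_e = 0.707 × 0.1875 = 0.1326 in; L = 10 in.
Weld metal: φR_n = 0.75 × 0.6 × 80 × 0.1326 × 10 = 47.72 kips.
Base metal (shear rupture): φR_n = 0.75 × 0.6 × 58 × 0.375 × 10 = 97.88 kips.
Governing: weld metal.

φR_n ≈ 47.7 kips (weld metal governs)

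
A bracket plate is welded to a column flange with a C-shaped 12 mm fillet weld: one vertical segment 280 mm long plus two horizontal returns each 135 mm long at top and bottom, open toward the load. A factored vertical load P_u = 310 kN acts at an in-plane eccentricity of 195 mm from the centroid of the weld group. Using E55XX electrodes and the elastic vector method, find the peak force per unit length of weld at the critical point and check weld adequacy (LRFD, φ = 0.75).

f_max ≈ 1680 N/mm; adequate

E55XX → F_EXX = 550 MPa.
Total weld length L_w = 550 mm. Treat welds as unit-width lines.
Centroid: x̄ = 2×135×67.5 / 550 = 33.14 mm from the vertical weld.
Polar moment about centroid: J = I_x + I_y = [280³/12 + 2×135×140²] + [280×33.14² + 2(135³/12 + 135×34.36²)] = 8158000 mm³.
Direct shear f_v = P/L_w = 310×10³ / 550 = 563.6 N/mm (vertical).
Torsion M = P·e = 310×10³ × 195 = 60450000 N·mm.
Critical point at (x, y) = (101.9, 140) from centroid. f_tx = M·y/J = 1037 N/mm; f_ty = M·x/J = 754.8 N/mm.
Resultant f_max = √[f_tx² + (f_v + f_ty)²] = √[1037² + (563.6 + 754.8)²] = 1678 N/mm.
Capacity per unit length: φr_n = 0.75 × 0.6 × 550 × (0.707 × 12) = 2100 N/mm.
1678 ≤ 2100 → adequate.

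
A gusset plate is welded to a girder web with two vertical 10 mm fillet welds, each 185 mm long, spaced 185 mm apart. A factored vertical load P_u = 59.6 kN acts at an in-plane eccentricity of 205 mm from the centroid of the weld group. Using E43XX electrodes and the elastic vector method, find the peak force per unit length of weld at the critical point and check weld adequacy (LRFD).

f_max ≈ 506 N/mm; adequate

E43XX → F_EXX = 430 MPa.
Total weld length L_w = 370 mm. Treat welds as unit-width lines.
Polar moment about centroid: J = 2[d³/12 + d(b/2)²] = 2[185³/12 + 185×92.5²] = 4221000 mm³.
Direct shear f_v = P/L_w = 59.6×10³ / 370 = 161.1 N/mm (vertical).
Torsion M = P·e = 59.6×10³ × 205 = 12218000 N·mm.
Critical point at (x, y) = (92.5, 92.5) from centroid. f_tx = M·y/J = 267.7 N/mm; f_ty = M·x/J = 267.7 N/mm.
Resultant f_max = √[f_tx² + (f_v + f_ty)²] = √[267.7² + (161.1 + 267.7)²] = 505.5 N/mm.
Capacity per unit length: φr_n = 0.75 × 0.6 × 430 × (0.707 × 10) = 1368 N/mm.
505.5 ≤ 1368 → adequate.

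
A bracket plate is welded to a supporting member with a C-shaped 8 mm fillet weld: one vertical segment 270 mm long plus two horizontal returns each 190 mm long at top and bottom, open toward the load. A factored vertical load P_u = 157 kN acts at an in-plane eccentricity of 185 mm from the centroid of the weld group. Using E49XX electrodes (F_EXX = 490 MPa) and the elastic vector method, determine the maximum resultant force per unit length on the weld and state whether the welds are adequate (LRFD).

f_max ≈ 689 N/mm; adequate

Total weld length L_w = 650 mm. Treat welds as unit-width lines.
Centroid: x̄ = 2×190×95 / 650 = 55.54 mm from the vertical weld.
Polar moment about centroid: J = I_x + I_y = [270³/12 + 2×190×135²] + [270×55.54² + 2(190³/12 + 190×39.46²)] = 11130000 mm³.
Direct shear f_v = P/L_w = 157×10³ / 650 = 241.5 N/mm (vertical).
Torsion M = P·e = 157×10³ × 185 = 29045000 N·mm.
Critical point at (x, y) = (134.5, 135) from centroid. f_tx = M·y/J = 352.2 N/mm; f_ty = M·x/J = 350.8 N/mm.
Resultant f_max = √[f_tx² + (f_v + f_ty)²] = √[352.2² + (241.5 + 350.8)²] = 689.1 N/mm.
Capacity per unit length: φr_n = 0.75 × 0.6 × 490 × (0.707 × 8) = 1247 N/mm.
689.1 ≤ 1247 → adequate.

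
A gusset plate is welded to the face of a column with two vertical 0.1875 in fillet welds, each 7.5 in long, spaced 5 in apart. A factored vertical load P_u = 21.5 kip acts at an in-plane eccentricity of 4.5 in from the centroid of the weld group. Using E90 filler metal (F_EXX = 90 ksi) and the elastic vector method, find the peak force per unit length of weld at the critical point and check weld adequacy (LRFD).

f_max ≈ 3.65 kip/in; adequate

Total weld length L_w = 15 in. Treat welds as unit-width lines.
Polar moment about centroid: J = 2[d³/12 + d(b/2)²] = 2[7.5³/12 + 7.5×2.5²] = 164.1 in³.
Direct shear f_v = P/L_w = 21.5 / 15 = 1.433 kip/in (vertical).
Torsion M = P·e = 21.5 × 4.5 = 96.75 kip·in.
Critical point at (x, y) = (2.5, 3.75) from centroid. f_tx = M·y/J = 2.211 kip/in; f_ty = M·x/J = 1.474 kip/in.
Resultant f_max = √[f_tx² + (f_v + f_ty)²] = √[2.211² + (1.433 + 1.474)²] = 3.653 kip/in.
Capacity per unit length: φr_n = 0.75 × 0.6 × 90 × (0.707 × 0.1875) = 5.369 kip/in.
3.653 ≤ 5.369 → adequate.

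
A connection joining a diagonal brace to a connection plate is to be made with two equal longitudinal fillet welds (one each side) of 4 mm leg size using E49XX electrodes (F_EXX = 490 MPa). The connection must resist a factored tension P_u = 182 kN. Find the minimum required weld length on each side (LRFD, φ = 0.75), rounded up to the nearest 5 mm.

L = 150 mm on each side

Throat t_e = 0.707 × 4 = 2.828 mm.
φr_n = 0.75 × 0.6 × 490 × 2.828 × 10⁻³ = 0.6236 kN/mm.
L_req = P_u / φr_n = 182 / 0.6236 = 291.9 mm total.
Per side: 291.9 / 2 = 145.9 mm.
Round up → use L = 150 mm on each side.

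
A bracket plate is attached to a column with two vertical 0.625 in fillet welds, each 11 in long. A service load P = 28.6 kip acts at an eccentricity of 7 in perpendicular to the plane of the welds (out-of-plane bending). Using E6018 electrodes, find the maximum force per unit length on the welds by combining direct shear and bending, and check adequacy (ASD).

E60XX → F_EXX = 60 ksi.
L_w = 2 × 11 = 22 in; section modulus (unit throat) S = 2 × L²/6 = 40.33 in².
Direct shear f_v = P/L_w = 28.6/22 = 1.3 kip/in.
Moment M = P × e = 28.6 × 7 = 200.2 kip·in; bending f_b = M/S = 4.964 kip/in.
f_max = √(f_v² + f_b²) = √(1.3² + 4.964²) = 5.131 kip/in.
r_n/Ω = (1/2.0) × 0.6 × 60 × (0.707 × 0.625) = 7.954 kip/in → adequate.

f_max ≈ 5.13 kip/in; adequate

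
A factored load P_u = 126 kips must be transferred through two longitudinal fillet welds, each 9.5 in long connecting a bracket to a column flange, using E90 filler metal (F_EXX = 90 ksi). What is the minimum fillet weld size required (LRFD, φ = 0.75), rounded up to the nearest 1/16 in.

Total weld length L = 19 in.
Required throat t_e = P_u / (φ × 0.6 F_EXX × L) = 126 / (0.75 × 0.6 × 90 × 19) = 0.1637 in.
Required leg w = t_e / 0.707 = 0.2316 in → use 1/4 in.

w = 1/4 in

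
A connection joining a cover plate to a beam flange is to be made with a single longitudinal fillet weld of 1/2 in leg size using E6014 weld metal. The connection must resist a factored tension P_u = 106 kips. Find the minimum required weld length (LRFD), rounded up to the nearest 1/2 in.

E60XX → F_EXX = 60 ksi.
Throat t_e = 0.707 × 0.5 = 0.3535 in.
φr_n = 0.75 × 0.6 × 60 × 0.3535 = 9.544 kips/in.
L_req = P_u / φr_n = 106 / 9.544 = 11.11 in total.
Round up → use L = 11.5 in.

L = 11.5 in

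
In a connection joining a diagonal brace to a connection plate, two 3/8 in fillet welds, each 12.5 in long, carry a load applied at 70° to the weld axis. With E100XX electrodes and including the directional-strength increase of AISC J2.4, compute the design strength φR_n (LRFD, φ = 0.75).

φR_n ≈ 434 kips

E100XX → F_EXX = 100 ksi.
t_e = 0.707 × 0.375 = 0.2651 in; A_we = 0.2651 × 25 = 6.628 in².
Directional factor: 1.0 + 0.5 sin^1.5(70°) = 1.455.
F_nw = 0.6 × 100 × 1.455 = 87.33 ksi.
φR_n = 0.75 × 87.33 × 6.628 = 434.1 kips.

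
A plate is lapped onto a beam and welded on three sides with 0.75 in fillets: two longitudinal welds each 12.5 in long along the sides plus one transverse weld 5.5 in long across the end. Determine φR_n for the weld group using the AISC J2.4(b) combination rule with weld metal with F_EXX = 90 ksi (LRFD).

t_e = 0.707 × 0.75 = 0.5302 in.
R_nwl = 0.6 × 90 × 0.5302 × 25 = 715.8 kip (longitudinal, 2 welds).
R_nwt = 0.6 × 90 × 0.5302 × 5.5 = 157.5 kip (transverse, base value).
(i) R_nwl + R_nwt = 873.3 kip; (ii) 0.85 R_nwl + 1.5 R_nwt = 844.7 kip.
R_n = max = 873.3 kip [governs: (i)]; φR_n = 655 kip.

φR_n ≈ 655 kip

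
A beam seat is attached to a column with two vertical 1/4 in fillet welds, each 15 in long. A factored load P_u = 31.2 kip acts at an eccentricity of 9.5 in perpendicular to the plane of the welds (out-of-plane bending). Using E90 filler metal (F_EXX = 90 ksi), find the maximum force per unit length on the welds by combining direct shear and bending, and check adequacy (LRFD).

f_max ≈ 4.09 kip/in; adequate

L_w = 2 × 15 = 30 in; section modulus (unit throat) S = 2 × L²/6 = 75 in².
Direct shear f_v = P/L_w = 31.2/30 = 1.04 kip/in.
Moment M = P × e = 31.2 × 9.5 = 296.4 kip·in; bending f_b = M/S = 3.952 kip/in.
f_max = √(f_v² + f_b²) = √(1.04² + 3.952²) = 4.087 kip/in.
φr_n = 0.75 × 0.6 × 90 × (0.707 × 0.25) = 7.158 kip/in → adequate.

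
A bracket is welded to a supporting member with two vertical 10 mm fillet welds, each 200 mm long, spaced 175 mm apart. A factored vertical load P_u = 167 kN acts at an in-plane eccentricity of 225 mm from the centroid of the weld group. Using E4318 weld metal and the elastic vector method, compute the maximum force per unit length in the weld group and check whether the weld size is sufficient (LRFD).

f_max ≈ 1450 N/mm; NOT adequate

E43XX → F_EXX = 430 MPa.
Total weld length L_w = 400 mm. Treat welds as unit-width lines.
Polar moment about centroid: J = 2[d³/12 + d(b/2)²] = 2[200³/12 + 200×87.5²] = 4396000 mm³.
Direct shear f_v = P/L_w = 167×10³ / 400 = 417.5 N/mm (vertical).
Torsion M = P·e = 167×10³ × 225 = 37575000 N·mm.
Critical point at (x, y) = (87.5, 100) from centroid. f_tx = M·y/J = 854.8 N/mm; f_ty = M·x/J = 747.9 N/mm.
Resultant f_max = √[f_tx² + (f_v + f_ty)²] = √[854.8² + (417.5 + 747.9)²] = 1445 N/mm.
Capacity per unit length: φr_n = 0.75 × 0.6 × 430 × (0.707 × 10) = 1368 N/mm.
1445 > 1368 → NOT adequate.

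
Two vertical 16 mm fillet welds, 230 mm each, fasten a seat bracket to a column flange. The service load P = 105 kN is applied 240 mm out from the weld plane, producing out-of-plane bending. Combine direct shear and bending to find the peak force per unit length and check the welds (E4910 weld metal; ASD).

f_max ≈ 1450 N/mm; adequate

E49XX → F_EXX = 490 MPa.
L_w = 2 × 230 = 460 mm; section modulus (unit throat) S = 2 × L²/6 = 17630 mm².
Direct shear f_v = P/L_w = 105×10³/460 = 228.3 N/mm.
Moment M = P × e = 105×10³ × 240 = 25200000 N·mm; bending f_b = M/S = 1429 N/mm.
f_max = √(f_v² + f_b²) = √(228.3² + 1429²) = 1447 N/mm.
r_n/Ω = (1/2.0) × 0.6 × 490 × (0.707 × 16) = 1663 N/mm → adequate.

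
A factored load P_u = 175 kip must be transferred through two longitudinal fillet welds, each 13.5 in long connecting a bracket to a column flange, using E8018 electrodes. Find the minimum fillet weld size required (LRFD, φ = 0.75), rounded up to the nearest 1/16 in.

w = 5/16 in

E80XX → F_EXX = 80 ksi.
Total weld length L = 27 in.
Required throat t_e = P_u / (φ × 0.6 F_EXX × L) = 175 / (0.75 × 0.6 × 80 × 27) = 0.18 in.
Required leg w = t_e / 0.707 = 0.2547 in → use 5/16 in.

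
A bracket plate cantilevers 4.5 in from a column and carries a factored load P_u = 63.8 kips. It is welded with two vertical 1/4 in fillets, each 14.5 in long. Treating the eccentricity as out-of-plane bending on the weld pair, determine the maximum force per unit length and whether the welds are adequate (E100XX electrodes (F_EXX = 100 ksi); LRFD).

L_w = 2 × 14.5 = 29 in; section modulus (unit throat) S = 2 × L²/6 = 70.08 in².
Direct shear f_v = P/L_w = 63.8/29 = 2.2 kip/in.
Moment M = P × e = 63.8 × 4.5 = 287.1 kip·in; bending f_b = M/S = 4.097 kip/in.
f_max = √(f_v² + f_b²) = √(2.2² + 4.097²) = 4.65 kip/in.
φr_n = 0.75 × 0.6 × 100 × (0.707 × 0.25) = 7.954 kip/in → adequate.

f_max ≈ 4.65 kip/in; adequate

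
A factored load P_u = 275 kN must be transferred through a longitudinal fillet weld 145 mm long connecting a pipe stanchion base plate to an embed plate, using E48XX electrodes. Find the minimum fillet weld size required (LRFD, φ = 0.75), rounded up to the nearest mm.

E48XX → F_EXX = 480 MPa.
Total weld length L = 145 mm.
Required throat t_e = P_u / (φ × 0.6 F_EXX × L) = 275 / (0.75 × 0.6 × 480 × 145 × 10⁻³) = 8.78 mm.
Required leg w = t_e / 0.707 = 12.42 mm → use 13 mm.

w = 13 mm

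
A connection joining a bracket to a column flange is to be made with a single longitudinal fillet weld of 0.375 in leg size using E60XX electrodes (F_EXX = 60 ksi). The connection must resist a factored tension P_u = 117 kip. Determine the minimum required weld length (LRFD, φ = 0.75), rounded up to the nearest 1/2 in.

L = 16.5 in

Throat t_e = 0.707 × 0.375 = 0.2651 in.
φr_n = 0.75 × 0.6 × 60 × 0.2651 = 7.158 kip/in.
L_req = P_u / φr_n = 117 / 7.158 = 16.34 in total.
Round up → use L = 16.5 in.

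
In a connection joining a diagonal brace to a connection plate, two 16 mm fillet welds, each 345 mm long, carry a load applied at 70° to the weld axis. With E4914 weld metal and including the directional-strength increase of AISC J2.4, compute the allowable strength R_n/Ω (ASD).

E49XX → F_EXX = 490 MPa.
t_e = 0.707 × 16 = 11.31 mm; A_we = 11.31 × 690 = 7805 mm².
Directional factor: 1.0 + 0.5 sin^1.5(70°) = 1.455.
F_nw = 0.6 × 490 × 1.455 = 427.9 MPa.
R_n/Ω = (427.9 × 7805) / 2.0 × 10⁻³ = 1670 kN.

R_n/Ω ≈ 1670 kN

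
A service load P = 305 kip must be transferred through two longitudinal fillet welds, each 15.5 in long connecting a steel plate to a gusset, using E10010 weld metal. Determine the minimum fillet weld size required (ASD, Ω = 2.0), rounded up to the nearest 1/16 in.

w = 1/2 in

E100XX → F_EXX = 100 ksi.
Total weld length L = 31 in.
Required throat t_e = P × Ω / (0.6 F_EXX × L) = 305 × 2.0 / (0.6 × 100 × 31) = 0.328 in.
Required leg w = t_e / 0.707 = 0.4639 in → use 1/2 in.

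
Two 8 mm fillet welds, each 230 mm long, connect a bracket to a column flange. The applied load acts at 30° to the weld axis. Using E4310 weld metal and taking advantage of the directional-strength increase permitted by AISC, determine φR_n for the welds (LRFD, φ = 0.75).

φR_n ≈ 592 kN

E43XX → F_EXX = 430 MPa.
t_e = 0.707 × 8 = 5.656 mm; A_we = 5.656 × 460 = 2602 mm².
Directional factor: 1.0 + 0.5 sin^1.5(30°) = 1.177.
F_nw = 0.6 × 430 × 1.177 = 303.6 MPa.
φR_n = 0.75 × 303.6 × 2602 × 10⁻³ = 592.4 kN.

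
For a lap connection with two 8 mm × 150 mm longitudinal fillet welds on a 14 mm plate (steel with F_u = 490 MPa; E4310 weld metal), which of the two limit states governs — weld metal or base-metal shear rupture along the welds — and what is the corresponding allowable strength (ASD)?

R_n/Ω ≈ 219 kN (weld metal governs)

E43XX → F_EXX = 430 MPa.
t_e = 0.707 × 8 = 5.656 mm; L = 300 mm.
Weld metal: R_n/Ω = (1/2.0) × 0.6 × 430 × 5.656 × 300 × 10⁻³ = 218.9 kN.
Base metal (shear rupture): R_n/Ω = (1/2.0) × 0.6 × 490 × 14 × 300 × 10⁻³ = 617.4 kN.
Governing: weld metal.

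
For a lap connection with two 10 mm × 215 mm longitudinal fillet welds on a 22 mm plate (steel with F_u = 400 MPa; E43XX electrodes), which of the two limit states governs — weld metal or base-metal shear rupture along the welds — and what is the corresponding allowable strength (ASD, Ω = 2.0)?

R_n/Ω ≈ 392 kN (weld metal governs)

E43XX → F_EXX = 430 MPa.
t_e = 0.707 × 10 = 7.07 mm; L = 430 mm.
Weld metal: R_n/Ω = (1/2.0) × 0.6 × 430 × 7.07 × 430 × 10⁻³ = 392.2 kN.
Base metal (shear rupture): R_n/Ω = (1/2.0) × 0.6 × 400 × 22 × 430 × 10⁻³ = 1135 kN.
Governing: weld metal.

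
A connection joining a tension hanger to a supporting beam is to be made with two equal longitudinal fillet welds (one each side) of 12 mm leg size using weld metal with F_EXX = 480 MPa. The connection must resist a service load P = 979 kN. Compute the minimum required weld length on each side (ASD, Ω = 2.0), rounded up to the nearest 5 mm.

L = 405 mm on each side

Throat t_e = 0.707 × 12 = 8.484 mm.
r_n/Ω = (0.6 × 480 × 8.484) / 2.0 = 1222 N/mm = 1.222 kN/mm.
L_req = P / (r_n/Ω) = 979 / 1.222 = 801.3 mm total.
Per side: 801.3 / 2 = 400.7 mm.
Round up → use L = 405 mm on each side.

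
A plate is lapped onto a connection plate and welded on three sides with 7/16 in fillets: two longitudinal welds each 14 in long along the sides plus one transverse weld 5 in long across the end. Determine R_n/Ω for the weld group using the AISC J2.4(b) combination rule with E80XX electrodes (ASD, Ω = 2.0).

E80XX → F_EXX = 80 ksi.
t_e = 0.707 × 0.4375 = 0.3093 in.
R_nwl = 0.6 × 80 × 0.3093 × 28 = 415.7 kip (longitudinal, 2 welds).
R_nwt = 0.6 × 80 × 0.3093 × 5 = 74.23 kip (transverse, base value).
(i) R_nwl + R_nwt = 490 kip; (ii) 0.85 R_nwl + 1.5 R_nwt = 464.7 kip.
R_n = max = 490 kip [governs: (i)]; R_n/Ω = 245 kip.

R_n/Ω ≈ 245 kip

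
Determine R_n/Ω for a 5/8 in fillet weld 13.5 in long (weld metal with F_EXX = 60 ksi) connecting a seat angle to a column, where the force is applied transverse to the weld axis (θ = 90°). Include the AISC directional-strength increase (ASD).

R_n/Ω ≈ 161 kip

t_e = 0.707 × 0.625 = 0.4419 in; A_we = 0.4419 × 13.5 = 5.965 in².
Directional factor: 1.0 + 0.5 sin^1.5(90°) = 1.5.
F_nw = 0.6 × 60 × 1.5 = 54 ksi.
R_n/Ω = (54 × 5.965) / 2.0 = 161.1 kip.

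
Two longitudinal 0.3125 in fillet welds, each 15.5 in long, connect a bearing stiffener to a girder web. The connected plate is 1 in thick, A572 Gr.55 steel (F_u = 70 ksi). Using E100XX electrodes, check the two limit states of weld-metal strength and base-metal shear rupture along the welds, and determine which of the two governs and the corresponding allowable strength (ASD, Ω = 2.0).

R_n/Ω ≈ 205 kip (weld metal governs)

E100XX → F_EXX = 100 ksi.
t_e = 0.707 × 0.3125 = 0.2209 in; L = 31 in.
Weld metal: R_n/Ω = (1/2.0) × 0.6 × 100 × 0.2209 × 31 = 205.5 kip.
Base metal (shear rupture): R_n/Ω = (1/2.0) × 0.6 × 70 × 1 × 31 = 651 kip.
Governing: weld metal.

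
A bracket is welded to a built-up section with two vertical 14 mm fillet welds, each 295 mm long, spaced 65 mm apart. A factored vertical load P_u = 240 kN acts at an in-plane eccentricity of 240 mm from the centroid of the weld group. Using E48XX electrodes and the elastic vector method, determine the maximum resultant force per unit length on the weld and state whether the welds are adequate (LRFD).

f_max ≈ 1900 N/mm; adequate

E48XX → F_EXX = 480 MPa.
Total weld length L_w = 590 mm. Treat welds as unit-width lines.
Polar moment about centroid: J = 2[d³/12 + d(b/2)²] = 2[295³/12 + 295×32.5²] = 4902000 mm³.
Direct shear f_v = P/L_w = 240×10³ / 590 = 406.8 N/mm (vertical).
Torsion M = P·e = 240×10³ × 240 = 57600000 N·mm.
Critical point at (x, y) = (32.5, 147.5) from centroid. f_tx = M·y/J = 1733 N/mm; f_ty = M·x/J = 381.9 N/mm.
Resultant f_max = √[f_tx² + (f_v + f_ty)²] = √[1733² + (406.8 + 381.9)²] = 1904 N/mm.
Capacity per unit length: φr_n = 0.75 × 0.6 × 480 × (0.707 × 14) = 2138 N/mm.
1904 ≤ 2138 → adequate.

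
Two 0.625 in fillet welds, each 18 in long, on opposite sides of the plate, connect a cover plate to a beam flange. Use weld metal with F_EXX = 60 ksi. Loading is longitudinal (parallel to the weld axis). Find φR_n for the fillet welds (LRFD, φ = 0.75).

Effective throat t_e = 0.707 × 0.625 = 0.4419 in.
Total length L = 36 in; A_we = 0.4419 × 36 = 15.91 in².
F_nw = 0.6 F_EXX = 0.6 × 60 = 36 ksi.
φR_n = 0.75 × 36 × 15.91 = 429.5 kip.

φR_n ≈ 430 kip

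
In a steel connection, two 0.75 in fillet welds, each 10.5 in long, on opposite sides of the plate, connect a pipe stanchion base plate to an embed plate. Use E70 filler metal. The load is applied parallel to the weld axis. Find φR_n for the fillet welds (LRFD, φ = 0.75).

E70XX → F_EXX = 70 ksi.
Effective throat t_e = 0.707 × 0.75 = 0.5302 in.
Total length L = 21 in; A_we = 0.5302 × 21 = 11.14 in².
F_nw = 0.6 F_EXX = 0.6 × 70 = 42 ksi.
φR_n = 0.75 × 42 × 11.14 = 350.8 kips.

φR_n ≈ 351 kips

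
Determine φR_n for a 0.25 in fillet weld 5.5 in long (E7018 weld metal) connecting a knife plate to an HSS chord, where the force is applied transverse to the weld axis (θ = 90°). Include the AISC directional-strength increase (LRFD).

E70XX → F_EXX = 70 ksi.
t_e = 0.707 × 0.25 = 0.1767 in; A_we = 0.1767 × 5.5 = 0.9721 in².
Directional factor: 1.0 + 0.5 sin^1.5(90°) = 1.5.
F_nw = 0.6 × 70 × 1.5 = 63 ksi.
φR_n = 0.75 × 63 × 0.9721 = 45.93 kips.

φR_n ≈ 45.9 kips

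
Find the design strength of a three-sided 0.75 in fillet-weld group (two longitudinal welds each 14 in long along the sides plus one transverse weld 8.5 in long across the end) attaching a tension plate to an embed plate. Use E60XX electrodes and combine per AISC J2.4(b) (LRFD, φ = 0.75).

E60XX → F_EXX = 60 ksi.
t_e = 0.707 × 0.75 = 0.5302 in.
R_nwl = 0.6 × 60 × 0.5302 × 28 = 534.5 kip (longitudinal, 2 welds).
R_nwt = 0.6 × 60 × 0.5302 × 8.5 = 162.3 kip (transverse, base value).
(i) R_nwl + R_nwt = 696.7 kip; (ii) 0.85 R_nwl + 1.5 R_nwt = 697.7 kip.
R_n = max = 697.7 kip [governs: (ii)]; φR_n = 523.3 kip.

φR_n ≈ 523 kip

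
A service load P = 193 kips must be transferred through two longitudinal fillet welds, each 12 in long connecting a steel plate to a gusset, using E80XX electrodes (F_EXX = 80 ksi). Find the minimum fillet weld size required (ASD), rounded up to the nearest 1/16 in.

Total weld length L = 24 in.
Required throat t_e = P × Ω / (0.6 F_EXX × L) = 193 × 2.0 / (0.6 × 80 × 24) = 0.3351 in.
Required leg w = t_e / 0.707 = 0.4739 in → use 1/2 in.

w = 1/2 in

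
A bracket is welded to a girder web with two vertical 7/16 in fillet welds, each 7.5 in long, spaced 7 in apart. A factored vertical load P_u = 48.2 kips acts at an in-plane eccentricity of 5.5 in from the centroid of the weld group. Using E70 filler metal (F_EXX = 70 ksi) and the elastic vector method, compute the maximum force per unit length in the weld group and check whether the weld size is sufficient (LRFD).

f_max ≈ 7.9 kip/in; adequate

Total weld length L_w = 15 in. Treat welds as unit-width lines.
Polar moment about centroid: J = 2[d³/12 + d(b/2)²] = 2[7.5³/12 + 7.5×3.5²] = 254.1 in³.
Direct shear f_v = P/L_w = 48.2 / 15 = 3.213 kip/in (vertical).
Torsion M = P·e = 48.2 × 5.5 = 265.1 kip·in.
Critical point at (x, y) = (3.5, 3.75) from centroid. f_tx = M·y/J = 3.913 kip/in; f_ty = M·x/J = 3.652 kip/in.
Resultant f_max = √[f_tx² + (f_v + f_ty)²] = √[3.913² + (3.213 + 3.652)²] = 7.902 kip/in.
Capacity per unit length: φr_n = 0.75 × 0.6 × 70 × (0.707 × 0.4375) = 9.743 kip/in.
7.902 ≤ 9.743 → adequate.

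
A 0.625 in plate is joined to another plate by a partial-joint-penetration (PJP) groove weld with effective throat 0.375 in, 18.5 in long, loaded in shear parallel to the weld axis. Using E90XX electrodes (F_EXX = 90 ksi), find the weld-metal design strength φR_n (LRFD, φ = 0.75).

φR_n ≈ 281 kips

Effective throat (given) t_e = 0.375 in.
A_we = 0.375 × 18.5 = 6.938 in².
F_nw = 0.6 F_EXX = 54 ksi.
φR_n = 0.75 × 54 × 6.938 = 281 kips.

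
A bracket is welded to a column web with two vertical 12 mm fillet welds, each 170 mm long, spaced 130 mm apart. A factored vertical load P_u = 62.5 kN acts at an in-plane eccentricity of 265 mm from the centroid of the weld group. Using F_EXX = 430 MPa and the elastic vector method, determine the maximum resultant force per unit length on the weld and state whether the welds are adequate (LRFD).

Total weld length L_w = 340 mm. Treat welds as unit-width lines.
Polar moment about centroid: J = 2[d³/12 + d(b/2)²] = 2[170³/12 + 170×65²] = 2255000 mm³.
Direct shear f_v = P/L_w = 62.5×10³ / 340 = 183.8 N/mm (vertical).
Torsion M = P·e = 62.5×10³ × 265 = 16562000 N·mm.
Critical point at (x, y) = (65, 85) from centroid. f_tx = M·y/J = 624.2 N/mm; f_ty = M·x/J = 477.3 N/mm.
Resultant f_max = √[f_tx² + (f_v + f_ty)²] = √[624.2² + (183.8 + 477.3)²] = 909.3 N/mm.
Capacity per unit length: φr_n = 0.75 × 0.6 × 430 × (0.707 × 12) = 1642 N/mm.
909.3 ≤ 1642 → adequate.

f_max ≈ 909 N/mm; adequate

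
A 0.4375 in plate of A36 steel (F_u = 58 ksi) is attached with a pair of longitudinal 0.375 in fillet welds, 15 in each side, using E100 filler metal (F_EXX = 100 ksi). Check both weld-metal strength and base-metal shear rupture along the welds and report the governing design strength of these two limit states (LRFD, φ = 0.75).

t_e = 0.707 × 0.375 = 0.2651 in; L = 30 in.
Weld metal: φR_n = 0.75 × 0.6 × 100 × 0.2651 × 30 = 357.9 kip.
Base metal (shear rupture): φR_n = 0.75 × 0.6 × 58 × 0.4375 × 30 = 342.6 kip.
Governing: base-metal shear rupture.

φR_n ≈ 343 kip (base-metal shear rupture governs)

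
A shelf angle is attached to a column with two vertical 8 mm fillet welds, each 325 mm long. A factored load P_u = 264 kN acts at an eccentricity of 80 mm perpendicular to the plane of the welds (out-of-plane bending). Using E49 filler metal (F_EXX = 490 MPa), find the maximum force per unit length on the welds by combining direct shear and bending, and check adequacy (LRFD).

f_max ≈ 724 N/mm; adequate

L_w = 2 × 325 = 650 mm; section modulus (unit throat) S = 2 × L²/6 = 35210 mm².
Direct shear f_v = P/L_w = 264×10³/650 = 406.2 N/mm.
Moment M = P × e = 264×10³ × 80 = 21120000 N·mm; bending f_b = M/S = 599.9 N/mm.
f_max = √(f_v² + f_b²) = √(406.2² + 599.9²) = 724.4 N/mm.
φr_n = 0.75 × 0.6 × 490 × (0.707 × 8) = 1247 N/mm → adequate.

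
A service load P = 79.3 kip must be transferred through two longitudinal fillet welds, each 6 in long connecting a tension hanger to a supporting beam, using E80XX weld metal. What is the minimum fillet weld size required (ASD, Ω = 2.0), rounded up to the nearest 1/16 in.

E80XX → F_EXX = 80 ksi.
Total weld length L = 12 in.
Required throat t_e = P × Ω / (0.6 F_EXX × L) = 79.3 × 2.0 / (0.6 × 80 × 12) = 0.2753 in.
Required leg w = t_e / 0.707 = 0.3895 in → use 7/16 in.

w = 7/16 in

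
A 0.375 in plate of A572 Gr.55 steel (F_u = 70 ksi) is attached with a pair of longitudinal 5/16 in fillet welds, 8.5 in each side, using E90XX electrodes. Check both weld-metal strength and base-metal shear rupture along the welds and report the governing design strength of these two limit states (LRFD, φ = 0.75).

φR_n ≈ 152 kip (weld metal governs)

E90XX → F_EXX = 90 ksi.
t_e = 0.707 × 0.3125 = 0.2209 in; L = 17 in.
Weld metal: φR_n = 0.75 × 0.6 × 90 × 0.2209 × 17 = 152.1 kip.
Base metal (shear rupture): φR_n = 0.75 × 0.6 × 70 × 0.375 × 17 = 200.8 kip.
Governing: weld metal.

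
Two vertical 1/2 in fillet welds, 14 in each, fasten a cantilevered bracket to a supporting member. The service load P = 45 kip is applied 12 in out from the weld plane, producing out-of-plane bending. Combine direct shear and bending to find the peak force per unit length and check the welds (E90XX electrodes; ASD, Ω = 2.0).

E90XX → F_EXX = 90 ksi.
L_w = 2 × 14 = 28 in; section modulus (unit throat) S = 2 × L²/6 = 65.33 in².
Direct shear f_v = P/L_w = 45/28 = 1.607 kip/in.
Moment M = P × e = 45 × 12 = 540 kip·in; bending f_b = M/S = 8.265 kip/in.
f_max = √(f_v² + f_b²) = √(1.607² + 8.265²) = 8.42 kip/in.
r_n/Ω = (1/2.0) × 0.6 × 90 × (0.707 × 0.5) = 9.544 kip/in → adequate.

f_max ≈ 8.42 kip/in; adequate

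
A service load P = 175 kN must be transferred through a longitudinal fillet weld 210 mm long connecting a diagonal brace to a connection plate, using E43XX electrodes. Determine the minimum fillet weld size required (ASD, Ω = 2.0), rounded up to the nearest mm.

w = 10 mm

E43XX → F_EXX = 430 MPa.
Total weld length L = 210 mm.
Required throat t_e = P × Ω / (0.6 F_EXX × L) = 175 × 2.0 / (0.6 × 430 × 210 × 10⁻³) = 6.46 mm.
Required leg w = t_e / 0.707 = 9.137 mm → use 10 mm.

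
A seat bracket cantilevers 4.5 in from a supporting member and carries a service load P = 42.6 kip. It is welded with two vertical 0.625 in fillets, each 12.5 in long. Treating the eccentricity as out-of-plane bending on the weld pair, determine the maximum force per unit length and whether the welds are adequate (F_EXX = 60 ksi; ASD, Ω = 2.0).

f_max ≈ 4.06 kip/in; adequate

L_w = 2 × 12.5 = 25 in; section modulus (unit throat) S = 2 × L²/6 = 52.08 in².
Direct shear f_v = P/L_w = 42.6/25 = 1.704 kip/in.
Moment M = P × e = 42.6 × 4.5 = 191.7 kip·in; bending f_b = M/S = 3.681 kip/in.
f_max = √(f_v² + f_b²) = √(1.704² + 3.681²) = 4.056 kip/in.
r_n/Ω = (1/2.0) × 0.6 × 60 × (0.707 × 0.625) = 7.954 kip/in → adequate.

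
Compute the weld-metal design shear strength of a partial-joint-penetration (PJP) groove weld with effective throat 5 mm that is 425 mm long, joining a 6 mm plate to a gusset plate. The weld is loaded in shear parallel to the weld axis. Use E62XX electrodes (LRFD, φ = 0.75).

E62XX → F_EXX = 620 MPa.
Effective throat (given) t_e = 5 mm.
A_we = 5 × 425 = 2125 mm².
F_nw = 0.6 F_EXX = 372 MPa.
φR_n = 0.75 × 372 × 2125 × 10⁻³ = 592.9 kN.

φR_n ≈ 593 kN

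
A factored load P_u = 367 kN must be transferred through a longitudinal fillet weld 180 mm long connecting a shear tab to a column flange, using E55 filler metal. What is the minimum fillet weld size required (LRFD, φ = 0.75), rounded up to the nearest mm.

E55XX → F_EXX = 550 MPa.
Total weld length L = 180 mm.
Required throat t_e = P_u / (φ × 0.6 F_EXX × L) = 367 / (0.75 × 0.6 × 550 × 180 × 10⁻³) = 8.238 mm.
Required leg w = t_e / 0.707 = 11.65 mm → use 12 mm.

w = 12 mm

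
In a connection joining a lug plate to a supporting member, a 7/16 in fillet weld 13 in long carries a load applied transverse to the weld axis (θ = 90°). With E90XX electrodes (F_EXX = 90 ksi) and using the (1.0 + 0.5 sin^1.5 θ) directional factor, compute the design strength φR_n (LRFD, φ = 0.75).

φR_n ≈ 244 kips

t_e = 0.707 × 0.4375 = 0.3093 in; A_we = 0.3093 × 13 = 4.021 in².
Directional factor: 1.0 + 0.5 sin^1.5(90°) = 1.5.
F_nw = 0.6 × 90 × 1.5 = 81 ksi.
φR_n = 0.75 × 81 × 4.021 = 244.3 kips.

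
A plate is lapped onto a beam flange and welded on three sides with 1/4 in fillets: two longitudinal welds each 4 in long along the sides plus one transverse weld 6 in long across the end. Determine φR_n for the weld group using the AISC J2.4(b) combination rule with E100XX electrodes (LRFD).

E100XX → F_EXX = 100 ksi.
t_e = 0.707 × 0.25 = 0.1767 in.
R_nwl = 0.6 × 100 × 0.1767 × 8 = 84.84 kips (longitudinal, 2 welds).
R_nwt = 0.6 × 100 × 0.1767 × 6 = 63.63 kips (transverse, base value).
(i) R_nwl + R_nwt = 148.5 kips; (ii) 0.85 R_nwl + 1.5 R_nwt = 167.6 kips.
R_n = max = 167.6 kips [governs: (ii)]; φR_n = 125.7 kips.

φR_n ≈ 126 kips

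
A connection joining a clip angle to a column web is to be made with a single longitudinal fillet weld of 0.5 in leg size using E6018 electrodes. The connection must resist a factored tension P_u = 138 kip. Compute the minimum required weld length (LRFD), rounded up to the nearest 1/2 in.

E60XX → F_EXX = 60 ksi.
Throat t_e = 0.707 × 0.5 = 0.3535 in.
φr_n = 0.75 × 0.6 × 60 × 0.3535 = 9.544 kip/in.
L_req = P_u / φr_n = 138 / 9.544 = 14.46 in total.
Round up → use L = 14.5 in.

L = 14.5 in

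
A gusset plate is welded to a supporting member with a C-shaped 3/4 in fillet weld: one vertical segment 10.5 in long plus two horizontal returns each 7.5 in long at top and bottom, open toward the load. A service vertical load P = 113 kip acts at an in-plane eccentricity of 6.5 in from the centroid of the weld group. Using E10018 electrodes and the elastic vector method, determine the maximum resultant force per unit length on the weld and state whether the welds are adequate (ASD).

f_max ≈ 11.8 kip/in; adequate

E100XX → F_EXX = 100 ksi.
Total weld length L_w = 25.5 in. Treat welds as unit-width lines.
Centroid: x̄ = 2×7.5×3.75 / 25.5 = 2.206 in from the vertical weld.
Polar moment about centroid: J = I_x + I_y = [10.5³/12 + 2×7.5×5.25²] + [10.5×2.206² + 2(7.5³/12 + 7.5×1.544²)] = 667.1 in³.
Direct shear f_v = P/L_w = 113 / 25.5 = 4.431 kip/in (vertical).
Torsion M = P·e = 113 × 6.5 = 734.5 kip·in.
Critical point at (x, y) = (5.294, 5.25) from centroid. f_tx = M·y/J = 5.781 kip/in; f_ty = M·x/J = 5.829 kip/in.
Resultant f_max = √[f_tx² + (f_v + f_ty)²] = √[5.781² + (4.431 + 5.829)²] = 11.78 kip/in.
Capacity per unit length: r_n/Ω = (1/2.0) × 0.6 × 100 × (0.707 × 0.75) = 15.91 kip/in.
11.78 ≤ 15.91 → adequate.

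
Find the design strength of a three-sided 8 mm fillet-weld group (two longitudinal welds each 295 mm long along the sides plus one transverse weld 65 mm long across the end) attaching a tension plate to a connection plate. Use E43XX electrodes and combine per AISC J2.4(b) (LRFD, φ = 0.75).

φR_n ≈ 717 kN

E43XX → F_EXX = 430 MPa.
t_e = 0.707 × 8 = 5.656 mm.
R_nwl = 0.6 × 430 × 5.656 × 590 × 10⁻³ = 861 kN (longitudinal, 2 welds).
R_nwt = 0.6 × 430 × 5.656 × 65 × 10⁻³ = 94.85 kN (transverse, base value).
(i) R_nwl + R_nwt = 955.8 kN; (ii) 0.85 R_nwl + 1.5 R_nwt = 874.1 kN.
R_n = max = 955.8 kN [governs: (i)]; φR_n = 716.9 kN.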